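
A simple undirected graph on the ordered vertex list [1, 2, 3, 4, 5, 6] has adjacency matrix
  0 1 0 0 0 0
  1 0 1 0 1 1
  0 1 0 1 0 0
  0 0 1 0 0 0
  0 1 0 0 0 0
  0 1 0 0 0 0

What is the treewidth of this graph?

A width-1 tree decomposition is:
Bags: B1 = {1, 2}  B2 = {2, 6}  B3 = {2, 3}  B4 = {2, 5}  B5 = {3, 4}
Tree: B1–B2, B1–B3, B3–B4, B3–B5
The largest bag has 2 vertices, giving width 1; this decomposition certifies tw(G) ≤ 1. Any graph with an edge has treewidth ≥ 1, and G has the edge 1–2. The upper and lower bounds meet at 1, so that is the treewidth.

1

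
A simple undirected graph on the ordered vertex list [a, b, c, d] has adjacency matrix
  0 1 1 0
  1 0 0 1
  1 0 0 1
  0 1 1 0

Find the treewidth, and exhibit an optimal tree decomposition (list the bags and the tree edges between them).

Treewidth 2.
One such decomposition:
Bags: B1 = {a, b, c}  B2 = {b, c, d}
Tree: B1–B2

The largest bag has 3 vertices, giving width 2; this decomposition certifies tw(G) ≤ 2. The edges c–a–b–d–c form a cycle, so G is not a tree and its treewidth is at least 2. The upper and lower bounds meet at 2, so that is the treewidth.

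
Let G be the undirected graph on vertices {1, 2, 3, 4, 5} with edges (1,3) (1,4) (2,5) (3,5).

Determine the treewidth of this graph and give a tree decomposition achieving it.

Each bag holds 2 vertices, so the decomposition has width 1, which upper-bounds the treewidth. G has an edge, so its treewidth is at least 1. Hence tw(G) = 1 exactly.

Treewidth 1.
One optimal decomposition is:
Bags: B1 = {2, 5}  B2 = {3, 5}  B3 = {1, 3}  B4 = {1, 4}
Tree: B1–B2, B2–B3, B3–B4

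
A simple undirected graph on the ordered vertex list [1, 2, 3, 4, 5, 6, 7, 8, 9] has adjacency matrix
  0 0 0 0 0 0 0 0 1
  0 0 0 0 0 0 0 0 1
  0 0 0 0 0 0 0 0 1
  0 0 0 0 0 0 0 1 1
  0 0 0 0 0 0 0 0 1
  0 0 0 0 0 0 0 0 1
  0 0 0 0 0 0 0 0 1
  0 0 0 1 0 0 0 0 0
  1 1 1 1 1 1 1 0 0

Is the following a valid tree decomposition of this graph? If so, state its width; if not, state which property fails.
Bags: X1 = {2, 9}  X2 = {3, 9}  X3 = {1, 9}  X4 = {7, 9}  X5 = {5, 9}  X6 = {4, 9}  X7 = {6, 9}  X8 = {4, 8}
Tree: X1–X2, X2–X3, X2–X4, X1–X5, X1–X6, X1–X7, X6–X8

Checking the three conditions: (i) the bags cover all of {1, 2, 3, 4, 5, 6, 7, 8, 9}; (ii) for each edge, some bag contains both endpoints; (iii) the bags containing any fixed vertex form a subtree. All hold, so the decomposition is valid with width 2 − 1 = 1.

Yes; width 1.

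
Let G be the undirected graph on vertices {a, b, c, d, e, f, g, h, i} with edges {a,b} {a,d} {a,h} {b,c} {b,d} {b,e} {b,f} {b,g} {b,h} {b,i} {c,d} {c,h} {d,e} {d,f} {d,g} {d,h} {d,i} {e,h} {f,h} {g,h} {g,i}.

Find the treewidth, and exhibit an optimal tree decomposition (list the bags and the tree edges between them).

Treewidth 3.
Bags: B1 = {b, d, g, h}  B2 = {a, b, d, h}  B3 = {b, d, e, h}  B4 = {b, d, f, h}  B5 = {b, c, d, h}  B6 = {b, d, g, i}
Tree: B1–B2, B2–B3, B3–B4, B4–B5, B1–B6

The largest bag has 4 vertices, giving width 3; this decomposition certifies tw(G) ≤ 3. For the lower bound, the 4 vertices {b, d, f, h} are pairwise adjacent, and any tree decomposition puts a clique entirely inside one bag — forcing width ≥ 3. The upper and lower bounds meet at 3, so that is the treewidth.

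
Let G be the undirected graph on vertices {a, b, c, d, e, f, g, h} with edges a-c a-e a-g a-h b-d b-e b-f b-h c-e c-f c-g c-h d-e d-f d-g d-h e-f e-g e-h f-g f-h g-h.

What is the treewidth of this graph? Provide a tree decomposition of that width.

Every bag has size at most 5, so the width is 5 − 1 = 4 and tw(G) ≤ 4. On the other hand G contains the 5-clique {a, c, e, g, h}. A clique must lie in a single bag of any decomposition, so no decomposition can have width below 4. Hence tw(G) = 4 exactly.

Treewidth 4.
One such decomposition:
Bags: B1 = {c, e, f, g, h}  B2 = {a, c, e, g, h}  B3 = {d, e, f, g, h}  B4 = {b, d, e, f, h}
Tree: B1–B2, B1–B3, B3–B4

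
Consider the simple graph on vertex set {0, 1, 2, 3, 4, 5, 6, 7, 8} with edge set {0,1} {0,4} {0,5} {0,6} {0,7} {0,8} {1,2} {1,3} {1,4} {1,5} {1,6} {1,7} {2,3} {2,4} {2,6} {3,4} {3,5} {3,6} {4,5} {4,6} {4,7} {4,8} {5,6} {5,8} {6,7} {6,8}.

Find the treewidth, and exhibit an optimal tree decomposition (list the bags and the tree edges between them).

Each bag holds 5 vertices, so the decomposition has width 4, which upper-bounds the treewidth. Conversely, {0, 4, 5, 6, 8} is a clique of size 5, and the vertices of any clique must share a bag in every tree decomposition; so some bag has ≥ 5 vertices and tw(G) ≥ 4. Hence tw(G) = 4 exactly.

Treewidth 4.
One such decomposition:
Bags: B1 = {1, 3, 4, 5, 6}  B2 = {0, 1, 4, 5, 6}  B3 = {1, 2, 3, 4, 6}  B4 = {0, 4, 5, 6, 8}  B5 = {0, 1, 4, 6, 7}
Tree: B1–B2, B1–B3, B2–B4, B2–B5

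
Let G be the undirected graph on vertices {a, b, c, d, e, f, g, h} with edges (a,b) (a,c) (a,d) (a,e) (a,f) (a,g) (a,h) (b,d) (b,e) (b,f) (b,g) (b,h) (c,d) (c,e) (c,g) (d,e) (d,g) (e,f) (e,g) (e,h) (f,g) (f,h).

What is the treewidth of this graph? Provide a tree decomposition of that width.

Treewidth 4.
One optimal decomposition is:
Bags: B1 = {a, c, d, e, g}  B2 = {a, b, d, e, g}  B3 = {a, b, e, f, g}  B4 = {a, b, e, f, h}
Tree: B1–B2, B2–B3, B3–B4

Every bag has size at most 5, so the width is 5 − 1 = 4 and tw(G) ≤ 4. On the other hand G contains the 5-clique {a, c, d, e, g}. A clique must lie in a single bag of any decomposition, so no decomposition can have width below 4. Hence tw(G) = 4 exactly.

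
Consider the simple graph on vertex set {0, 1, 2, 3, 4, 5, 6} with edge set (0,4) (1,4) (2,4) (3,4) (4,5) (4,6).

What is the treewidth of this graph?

1

A width-1 tree decomposition is:
Bags: B1 = {4, 5}  B2 = {3, 4}  B3 = {2, 4}  B4 = {1, 4}  B5 = {4, 6}  B6 = {0, 4}
Tree: B1–B2, B1–B3, B2–B4, B2–B5, B5–B6
The largest bag has 2 vertices, giving width 1; this decomposition certifies tw(G) ≤ 1. Any graph with an edge has treewidth ≥ 1, and G has the edge 5–4. Combining the bounds, tw(G) = 1.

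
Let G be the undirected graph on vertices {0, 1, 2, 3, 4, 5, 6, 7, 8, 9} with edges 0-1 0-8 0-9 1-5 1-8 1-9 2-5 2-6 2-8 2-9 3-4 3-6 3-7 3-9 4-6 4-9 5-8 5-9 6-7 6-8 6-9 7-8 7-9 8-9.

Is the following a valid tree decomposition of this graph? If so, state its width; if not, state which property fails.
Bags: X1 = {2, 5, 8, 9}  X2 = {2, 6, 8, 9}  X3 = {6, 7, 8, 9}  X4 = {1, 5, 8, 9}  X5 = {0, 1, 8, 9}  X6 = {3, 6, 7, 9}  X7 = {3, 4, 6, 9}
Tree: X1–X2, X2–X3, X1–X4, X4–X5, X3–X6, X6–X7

Vertex coverage: the bags together contain {0, 1, 2, 3, 4, 5, 6, 7, 8, 9}, the full vertex set. Edge coverage: each edge of G has both endpoints in at least one bag. Running intersection: for every vertex, the bags containing it form a connected subtree. All three properties hold, so this is a valid tree decomposition of width max|bag| − 1 = 3, and hence tw(G) ≤ 3.

Yes; width 3.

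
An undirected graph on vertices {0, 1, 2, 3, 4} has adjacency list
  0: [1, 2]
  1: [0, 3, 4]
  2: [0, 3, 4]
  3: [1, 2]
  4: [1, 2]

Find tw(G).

A width-2 tree decomposition is:
Bags: B1 = {1, 2, 4}  B2 = {0, 1, 2}  B3 = {1, 2, 3}
Tree: B1–B2, B2–B3
The largest bag has 3 vertices, giving width 2; this decomposition certifies tw(G) ≤ 2. For the lower bound, G contains the cycle 4–2–0–1–4, so G is not a forest; only forests have treewidth ≤ 1, hence tw(G) ≥ 2. Combining the bounds, tw(G) = 2.

2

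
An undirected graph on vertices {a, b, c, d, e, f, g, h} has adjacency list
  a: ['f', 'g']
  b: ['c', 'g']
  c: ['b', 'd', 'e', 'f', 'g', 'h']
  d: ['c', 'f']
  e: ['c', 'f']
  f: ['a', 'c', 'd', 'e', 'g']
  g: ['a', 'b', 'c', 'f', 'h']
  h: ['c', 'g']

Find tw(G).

A width-2 tree decomposition is:
Bags: B1 = {c, f, g}  B2 = {a, f, g}  B3 = {c, d, f}  B4 = {b, c, g}  B5 = {c, e, f}  B6 = {c, g, h}
Tree: B1–B2, B1–B3, B1–B4, B3–B5, B4–B6
Each bag holds 3 vertices, so the decomposition has width 2, which upper-bounds the treewidth. For the lower bound, the 3 vertices {c, g, h} are pairwise adjacent, and any tree decomposition puts a clique entirely inside one bag — forcing width ≥ 2. Combining the bounds, tw(G) = 2.

2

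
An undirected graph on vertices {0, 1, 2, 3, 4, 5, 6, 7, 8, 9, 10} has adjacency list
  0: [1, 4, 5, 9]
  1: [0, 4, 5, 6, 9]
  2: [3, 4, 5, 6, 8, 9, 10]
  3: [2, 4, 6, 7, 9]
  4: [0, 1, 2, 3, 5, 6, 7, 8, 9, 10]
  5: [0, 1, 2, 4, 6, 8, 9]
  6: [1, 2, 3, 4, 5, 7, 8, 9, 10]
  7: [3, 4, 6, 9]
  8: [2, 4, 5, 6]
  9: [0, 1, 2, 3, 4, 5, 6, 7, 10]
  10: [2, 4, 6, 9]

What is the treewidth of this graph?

4

A width-4 tree decomposition is:
Bags: B1 = {0, 1, 4, 5, 9}  B2 = {1, 4, 5, 6, 9}  B3 = {2, 4, 5, 6, 9}  B4 = {2, 3, 4, 6, 9}  B5 = {2, 4, 5, 6, 8}  B6 = {2, 4, 6, 9, 10}  B7 = {3, 4, 6, 7, 9}
Tree: B1–B2, B2–B3, B3–B4, B3–B5, B3–B6, B4–B7
Every bag has size at most 5, so the width is 5 − 1 = 4 and tw(G) ≤ 4. For the lower bound, the 5 vertices {0, 1, 4, 5, 9} are pairwise adjacent, and any tree decomposition puts a clique entirely inside one bag — forcing width ≥ 4. Hence tw(G) = 4 exactly.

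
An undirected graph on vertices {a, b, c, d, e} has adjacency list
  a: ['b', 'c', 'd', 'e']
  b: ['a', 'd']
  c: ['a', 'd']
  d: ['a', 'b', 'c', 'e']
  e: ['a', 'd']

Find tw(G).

A width-2 tree decomposition is:
Bags: B1 = {a, b, d}  B2 = {a, d, e}  B3 = {a, c, d}
Tree: B1–B2, B1–B3
Every bag has size at most 3, so the width is 3 − 1 = 2 and tw(G) ≤ 2. On the other hand G contains the 3-clique {a, d, e}. A clique must lie in a single bag of any decomposition, so no decomposition can have width below 2. Therefore the treewidth is 2.

2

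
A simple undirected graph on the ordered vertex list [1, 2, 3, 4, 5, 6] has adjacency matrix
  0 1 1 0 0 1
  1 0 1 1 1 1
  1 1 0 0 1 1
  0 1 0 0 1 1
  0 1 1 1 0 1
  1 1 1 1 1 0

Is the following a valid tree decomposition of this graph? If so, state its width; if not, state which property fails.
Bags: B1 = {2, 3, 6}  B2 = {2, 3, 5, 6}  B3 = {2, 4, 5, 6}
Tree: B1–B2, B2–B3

A tree decomposition must satisfy three properties: every vertex lies in some bag; for every edge, both endpoints lie together in some bag; and for every vertex, the bags containing it form a connected subtree. Here vertex 1 appears in no bag, so the decomposition is invalid.

No — vertex 1 appears in no bag.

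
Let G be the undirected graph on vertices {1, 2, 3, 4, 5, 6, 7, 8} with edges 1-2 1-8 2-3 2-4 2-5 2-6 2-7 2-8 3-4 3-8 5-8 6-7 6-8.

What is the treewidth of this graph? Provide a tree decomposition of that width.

Treewidth 2.
One optimal decomposition is:
Bags: B1 = {2, 3, 8}  B2 = {2, 3, 4}  B3 = {2, 6, 8}  B4 = {1, 2, 8}  B5 = {2, 6, 7}  B6 = {2, 5, 8}
Tree: B1–B2, B1–B3, B1–B4, B3–B5, B1–B6

Each bag holds 3 vertices, so the decomposition has width 2, which upper-bounds the treewidth. On the other hand G contains the 3-clique {1, 2, 8}. A clique must lie in a single bag of any decomposition, so no decomposition can have width below 2. Hence tw(G) = 2 exactly.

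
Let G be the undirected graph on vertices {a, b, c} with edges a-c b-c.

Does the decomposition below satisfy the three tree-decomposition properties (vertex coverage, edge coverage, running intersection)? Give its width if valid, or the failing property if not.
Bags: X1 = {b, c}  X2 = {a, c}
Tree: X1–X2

Vertex coverage: the bags together contain {a, b, c}, the full vertex set. Edge coverage: each edge of G has both endpoints in at least one bag. Running intersection: for every vertex, the bags containing it form a connected subtree. All three properties hold, so this is a valid tree decomposition of width max|bag| − 1 = 1, and hence tw(G) ≤ 1.

Yes; width 1.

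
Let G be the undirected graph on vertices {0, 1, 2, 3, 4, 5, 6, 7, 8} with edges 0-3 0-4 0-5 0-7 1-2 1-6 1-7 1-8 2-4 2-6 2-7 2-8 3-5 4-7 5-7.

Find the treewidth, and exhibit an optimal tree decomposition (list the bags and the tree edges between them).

Treewidth 2.
Bags: B1 = {0, 4, 7}  B2 = {2, 4, 7}  B3 = {1, 2, 7}  B4 = {1, 2, 8}  B5 = {0, 5, 7}  B6 = {1, 2, 6}  B7 = {0, 3, 5}
Tree: B1–B2, B2–B3, B3–B4, B1–B5, B3–B6, B5–B7

Each bag holds 3 vertices, so the decomposition has width 2, which upper-bounds the treewidth. For the lower bound, the 3 vertices {0, 4, 7} are pairwise adjacent, and any tree decomposition puts a clique entirely inside one bag — forcing width ≥ 2. The upper and lower bounds meet at 2, so that is the treewidth.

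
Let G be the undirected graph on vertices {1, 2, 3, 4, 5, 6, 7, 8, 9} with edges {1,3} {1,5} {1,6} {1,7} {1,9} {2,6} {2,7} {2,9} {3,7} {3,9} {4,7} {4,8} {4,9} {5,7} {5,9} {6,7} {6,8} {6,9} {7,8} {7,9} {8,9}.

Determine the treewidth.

A width-3 tree decomposition is:
Bags: B1 = {1, 6, 7, 9}  B2 = {2, 6, 7, 9}  B3 = {6, 7, 8, 9}  B4 = {1, 5, 7, 9}  B5 = {4, 7, 8, 9}  B6 = {1, 3, 7, 9}
Tree: B1–B2, B2–B3, B1–B4, B3–B5, B1–B6
Every bag has size at most 4, so the width is 4 − 1 = 3 and tw(G) ≤ 3. Conversely, {4, 7, 8, 9} is a clique of size 4, and the vertices of any clique must share a bag in every tree decomposition; so some bag has ≥ 4 vertices and tw(G) ≥ 3. Therefore the treewidth is 3.

3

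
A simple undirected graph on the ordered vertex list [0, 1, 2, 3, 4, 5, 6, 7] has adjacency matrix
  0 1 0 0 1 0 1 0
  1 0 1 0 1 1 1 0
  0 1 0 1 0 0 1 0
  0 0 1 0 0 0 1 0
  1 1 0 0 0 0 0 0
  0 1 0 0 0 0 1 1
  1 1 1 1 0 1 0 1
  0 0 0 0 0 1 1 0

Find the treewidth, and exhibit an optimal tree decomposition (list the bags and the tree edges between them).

The largest bag has 3 vertices, giving width 2; this decomposition certifies tw(G) ≤ 2. For the lower bound, the 3 vertices {0, 1, 4} are pairwise adjacent, and any tree decomposition puts a clique entirely inside one bag — forcing width ≥ 2. The upper and lower bounds meet at 2, so that is the treewidth.

Treewidth 2.
One optimal decomposition is:
Bags: B1 = {0, 1, 6}  B2 = {0, 1, 4}  B3 = {1, 2, 6}  B4 = {1, 5, 6}  B5 = {2, 3, 6}  B6 = {5, 6, 7}
Tree: B1–B2, B1–B3, B3–B4, B3–B5, B4–B6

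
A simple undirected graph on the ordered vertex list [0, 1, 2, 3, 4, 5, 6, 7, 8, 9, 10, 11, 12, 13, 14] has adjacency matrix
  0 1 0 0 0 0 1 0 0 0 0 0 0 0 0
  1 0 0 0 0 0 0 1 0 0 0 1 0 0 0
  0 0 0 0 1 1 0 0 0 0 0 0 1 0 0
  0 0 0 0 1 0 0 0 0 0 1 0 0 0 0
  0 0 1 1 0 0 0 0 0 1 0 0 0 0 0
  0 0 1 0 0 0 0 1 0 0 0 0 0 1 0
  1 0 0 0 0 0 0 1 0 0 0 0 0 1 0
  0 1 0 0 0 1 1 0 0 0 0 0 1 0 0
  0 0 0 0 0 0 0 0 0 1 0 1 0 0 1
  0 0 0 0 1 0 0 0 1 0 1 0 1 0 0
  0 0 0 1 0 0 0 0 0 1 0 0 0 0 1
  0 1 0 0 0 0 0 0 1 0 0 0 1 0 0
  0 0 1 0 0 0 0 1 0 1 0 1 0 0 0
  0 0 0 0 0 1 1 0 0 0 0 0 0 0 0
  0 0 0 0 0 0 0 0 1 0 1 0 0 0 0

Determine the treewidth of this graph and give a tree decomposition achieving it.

Every bag has size at most 4, so the width is 4 − 1 = 3 and tw(G) ≤ 3. For the lower bound: the 4 vertex sets {0,6,13}, {1}, {7}, {2,5,11,12} are disjoint, each induces a connected subgraph, and every pair is joined by at least one edge of G. Contracting each set to a single vertex therefore yields K_{4} as a minor, and since treewidth is minor-monotone, tw(G) ≥ tw(K_{4}) = 3. Combining the bounds, tw(G) = 3.

Treewidth 3.
One such decomposition:
Bags: B1 = {0, 1, 6, 13}  B2 = {1, 6, 7, 13}  B3 = {1, 5, 7, 13}  B4 = {1, 5, 7, 11}  B5 = {5, 7, 11, 12}  B6 = {2, 5, 11, 12}  B7 = {2, 8, 11, 12}  B8 = {2, 8, 9, 12}  B9 = {2, 4, 8, 9}  B10 = {4, 8, 9, 14}  B11 = {4, 9, 10, 14}  B12 = {3, 4, 10, 14}
Tree: B1–B2, B2–B3, B3–B4, B4–B5, B5–B6, B6–B7, B7–B8, B8–B9, B9–B10, B10–B11, B11–B12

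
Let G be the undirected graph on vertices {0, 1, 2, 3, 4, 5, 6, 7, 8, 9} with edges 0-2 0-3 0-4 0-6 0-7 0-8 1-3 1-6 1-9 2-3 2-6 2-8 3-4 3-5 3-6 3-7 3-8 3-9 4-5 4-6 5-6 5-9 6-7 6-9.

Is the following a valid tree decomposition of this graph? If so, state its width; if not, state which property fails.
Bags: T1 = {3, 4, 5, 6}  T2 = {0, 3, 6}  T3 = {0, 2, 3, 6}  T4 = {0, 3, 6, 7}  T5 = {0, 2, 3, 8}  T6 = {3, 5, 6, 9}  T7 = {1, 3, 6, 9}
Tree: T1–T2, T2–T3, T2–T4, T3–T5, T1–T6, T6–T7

No — edge (4,0) lies in no bag.

A tree decomposition must satisfy three properties: every vertex lies in some bag; for every edge, both endpoints lie together in some bag; and for every vertex, the bags containing it form a connected subtree. Here edge (4,0) lies in no bag, so the decomposition is invalid.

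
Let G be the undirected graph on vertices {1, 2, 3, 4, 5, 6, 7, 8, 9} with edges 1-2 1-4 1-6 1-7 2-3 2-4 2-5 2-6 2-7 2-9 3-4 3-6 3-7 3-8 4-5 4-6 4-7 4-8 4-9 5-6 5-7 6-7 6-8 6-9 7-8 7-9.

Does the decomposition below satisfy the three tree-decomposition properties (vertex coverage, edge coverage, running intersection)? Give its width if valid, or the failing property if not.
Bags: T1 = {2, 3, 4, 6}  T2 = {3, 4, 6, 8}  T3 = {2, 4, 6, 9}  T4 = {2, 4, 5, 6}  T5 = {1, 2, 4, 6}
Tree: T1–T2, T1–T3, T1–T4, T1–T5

No — vertex 7 appears in no bag.

A tree decomposition must satisfy three properties: every vertex lies in some bag; for every edge, both endpoints lie together in some bag; and for every vertex, the bags containing it form a connected subtree. Here vertex 7 appears in no bag, so the decomposition is invalid.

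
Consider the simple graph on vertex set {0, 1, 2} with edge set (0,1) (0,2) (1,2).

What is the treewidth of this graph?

2

A width-2 tree decomposition is:
Bags: B1 = {0, 1, 2}
Tree: (single bag)
A single bag containing all 3 vertices is trivially a valid decomposition of width 2. Conversely, {0, 1, 2} is a clique of size 3, and the vertices of any clique must share a bag in every tree decomposition; so some bag has ≥ 3 vertices and tw(G) ≥ 2. The upper and lower bounds meet at 2, so that is the treewidth.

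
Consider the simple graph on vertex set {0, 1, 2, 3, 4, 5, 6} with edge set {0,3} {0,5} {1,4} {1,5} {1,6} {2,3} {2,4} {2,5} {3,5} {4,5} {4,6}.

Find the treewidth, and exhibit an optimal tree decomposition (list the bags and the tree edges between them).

Treewidth 2.
One optimal decomposition is:
Bags: B1 = {2, 4, 5}  B2 = {1, 4, 5}  B3 = {2, 3, 5}  B4 = {0, 3, 5}  B5 = {1, 4, 6}
Tree: B1–B2, B1–B3, B3–B4, B2–B5

The largest bag has 3 vertices, giving width 2; this decomposition certifies tw(G) ≤ 2. Conversely, {0, 3, 5} is a clique of size 3, and the vertices of any clique must share a bag in every tree decomposition; so some bag has ≥ 3 vertices and tw(G) ≥ 2. Hence tw(G) = 2 exactly.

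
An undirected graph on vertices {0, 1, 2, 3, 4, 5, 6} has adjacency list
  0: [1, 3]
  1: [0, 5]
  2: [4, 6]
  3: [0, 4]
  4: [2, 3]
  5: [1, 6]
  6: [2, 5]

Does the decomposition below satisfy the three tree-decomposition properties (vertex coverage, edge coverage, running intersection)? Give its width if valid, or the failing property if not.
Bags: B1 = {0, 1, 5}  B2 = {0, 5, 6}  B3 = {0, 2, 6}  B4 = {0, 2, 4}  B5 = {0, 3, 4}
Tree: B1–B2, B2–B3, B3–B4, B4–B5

Yes; width 2.

Checking the three conditions: (i) the bags cover all of {0, 1, 2, 3, 4, 5, 6}; (ii) for each edge, some bag contains both endpoints; (iii) the bags containing any fixed vertex form a subtree. All hold, so the decomposition is valid with width 3 − 1 = 2.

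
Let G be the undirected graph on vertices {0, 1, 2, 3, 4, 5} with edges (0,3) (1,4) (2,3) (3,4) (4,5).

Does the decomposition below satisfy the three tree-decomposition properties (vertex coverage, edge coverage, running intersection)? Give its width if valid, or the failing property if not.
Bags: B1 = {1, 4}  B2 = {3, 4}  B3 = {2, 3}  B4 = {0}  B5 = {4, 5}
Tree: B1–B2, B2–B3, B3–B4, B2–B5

A tree decomposition must satisfy three properties: every vertex lies in some bag; for every edge, both endpoints lie together in some bag; and for every vertex, the bags containing it form a connected subtree. Here edge (3,0) lies in no bag, so the decomposition is invalid.

No — edge (3,0) lies in no bag.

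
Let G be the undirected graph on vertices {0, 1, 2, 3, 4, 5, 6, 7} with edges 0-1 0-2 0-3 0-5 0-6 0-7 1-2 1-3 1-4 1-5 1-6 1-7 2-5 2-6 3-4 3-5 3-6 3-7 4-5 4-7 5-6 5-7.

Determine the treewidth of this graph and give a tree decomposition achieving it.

Every bag has size at most 5, so the width is 5 − 1 = 4 and tw(G) ≤ 4. On the other hand G contains the 5-clique {0, 1, 2, 5, 6}. A clique must lie in a single bag of any decomposition, so no decomposition can have width below 4. Hence tw(G) = 4 exactly.

Treewidth 4.
One such decomposition:
Bags: B1 = {1, 3, 4, 5, 7}  B2 = {0, 1, 3, 5, 7}  B3 = {0, 1, 3, 5, 6}  B4 = {0, 1, 2, 5, 6}
Tree: B1–B2, B2–B3, B3–B4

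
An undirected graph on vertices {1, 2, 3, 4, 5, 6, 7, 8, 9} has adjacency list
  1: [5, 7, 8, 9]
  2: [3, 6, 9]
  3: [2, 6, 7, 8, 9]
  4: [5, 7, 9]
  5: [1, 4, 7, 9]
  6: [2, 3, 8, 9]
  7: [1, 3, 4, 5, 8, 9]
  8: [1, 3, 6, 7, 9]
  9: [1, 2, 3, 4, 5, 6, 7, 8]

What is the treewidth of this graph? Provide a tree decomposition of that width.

Each bag holds 4 vertices, so the decomposition has width 3, which upper-bounds the treewidth. On the other hand G contains the 4-clique {2, 3, 6, 9}. A clique must lie in a single bag of any decomposition, so no decomposition can have width below 3. Therefore the treewidth is 3.

Treewidth 3.
Bags: B1 = {1, 7, 8, 9}  B2 = {1, 5, 7, 9}  B3 = {3, 7, 8, 9}  B4 = {3, 6, 8, 9}  B5 = {4, 5, 7, 9}  B6 = {2, 3, 6, 9}
Tree: B1–B2, B1–B3, B3–B4, B2–B5, B4–B6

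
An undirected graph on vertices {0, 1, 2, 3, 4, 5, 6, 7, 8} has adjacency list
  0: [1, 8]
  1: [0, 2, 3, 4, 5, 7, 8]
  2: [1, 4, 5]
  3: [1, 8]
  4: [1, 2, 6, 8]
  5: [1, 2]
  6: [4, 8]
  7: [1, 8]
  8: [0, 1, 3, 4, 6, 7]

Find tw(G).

2

A width-2 tree decomposition is:
Bags: B1 = {1, 7, 8}  B2 = {1, 4, 8}  B3 = {1, 2, 4}  B4 = {4, 6, 8}  B5 = {1, 2, 5}  B6 = {0, 1, 8}  B7 = {1, 3, 8}
Tree: B1–B2, B2–B3, B2–B4, B3–B5, B1–B6, B1–B7
Every bag has size at most 3, so the width is 3 − 1 = 2 and tw(G) ≤ 2. On the other hand G contains the 3-clique {0, 1, 8}. A clique must lie in a single bag of any decomposition, so no decomposition can have width below 2. Hence tw(G) = 2 exactly.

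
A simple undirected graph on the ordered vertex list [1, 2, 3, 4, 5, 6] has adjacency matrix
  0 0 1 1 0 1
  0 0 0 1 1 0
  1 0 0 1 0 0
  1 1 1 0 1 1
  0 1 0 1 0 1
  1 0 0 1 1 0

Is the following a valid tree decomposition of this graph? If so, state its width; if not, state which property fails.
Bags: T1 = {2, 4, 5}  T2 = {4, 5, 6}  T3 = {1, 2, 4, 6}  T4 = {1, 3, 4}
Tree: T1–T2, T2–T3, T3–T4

No — bags containing vertex 2 are not connected in the tree.

A tree decomposition must satisfy three properties: every vertex lies in some bag; for every edge, both endpoints lie together in some bag; and for every vertex, the bags containing it form a connected subtree. Here bags containing vertex 2 are not connected in the tree, so the decomposition is invalid.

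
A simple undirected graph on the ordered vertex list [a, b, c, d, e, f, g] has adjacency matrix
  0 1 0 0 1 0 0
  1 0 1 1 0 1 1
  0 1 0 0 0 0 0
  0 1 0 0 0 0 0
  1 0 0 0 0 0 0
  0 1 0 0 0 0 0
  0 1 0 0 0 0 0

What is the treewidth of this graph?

1

A width-1 tree decomposition is:
Bags: B1 = {b, g}  B2 = {a, b}  B3 = {a, e}  B4 = {b, c}  B5 = {b, d}  B6 = {b, f}
Tree: B1–B2, B2–B3, B1–B4, B1–B5, B2–B6
The largest bag has 2 vertices, giving width 1; this decomposition certifies tw(G) ≤ 1. Since G has at least one edge (e.g. g–b), it is not an edgeless graph, so tw(G) ≥ 1. Combining the bounds, tw(G) = 1.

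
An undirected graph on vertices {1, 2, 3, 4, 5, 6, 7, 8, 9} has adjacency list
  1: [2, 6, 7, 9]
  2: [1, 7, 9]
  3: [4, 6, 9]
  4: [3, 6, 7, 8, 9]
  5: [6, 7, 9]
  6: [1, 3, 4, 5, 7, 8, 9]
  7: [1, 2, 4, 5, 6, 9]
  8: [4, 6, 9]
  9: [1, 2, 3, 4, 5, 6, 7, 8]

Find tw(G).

3

A width-3 tree decomposition is:
Bags: B1 = {4, 6, 7, 9}  B2 = {1, 6, 7, 9}  B3 = {1, 2, 7, 9}  B4 = {4, 6, 8, 9}  B5 = {3, 4, 6, 9}  B6 = {5, 6, 7, 9}
Tree: B1–B2, B2–B3, B1–B4, B4–B5, B1–B6
Every bag has size at most 4, so the width is 4 − 1 = 3 and tw(G) ≤ 3. For the lower bound, the 4 vertices {1, 2, 7, 9} are pairwise adjacent, and any tree decomposition puts a clique entirely inside one bag — forcing width ≥ 3. The upper and lower bounds meet at 3, so that is the treewidth.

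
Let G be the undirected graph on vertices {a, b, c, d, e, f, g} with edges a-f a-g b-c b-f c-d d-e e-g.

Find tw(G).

A width-2 tree decomposition is:
Bags: B1 = {d, e, g}  B2 = {a, d, g}  B3 = {a, d, f}  B4 = {b, d, f}  B5 = {b, c, d}
Tree: B1–B2, B2–B3, B3–B4, B4–B5
Each bag holds 3 vertices, so the decomposition has width 2, which upper-bounds the treewidth. For the lower bound, G contains the cycle d–e–g–a–f–b–c–d, so G is not a forest; only forests have treewidth ≤ 1, hence tw(G) ≥ 2. Therefore the treewidth is 2.

2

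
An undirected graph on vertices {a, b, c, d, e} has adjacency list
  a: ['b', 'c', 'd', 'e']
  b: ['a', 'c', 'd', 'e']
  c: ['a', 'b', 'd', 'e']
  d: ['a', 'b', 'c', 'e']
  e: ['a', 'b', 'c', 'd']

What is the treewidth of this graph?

A width-4 tree decomposition is:
Bags: B1 = {a, b, c, d, e}
Tree: (single bag)
A single bag containing all 5 vertices is trivially a valid decomposition of width 4. For the lower bound, the 5 vertices {a, b, c, d, e} are pairwise adjacent, and any tree decomposition puts a clique entirely inside one bag — forcing width ≥ 4. The upper and lower bounds meet at 4, so that is the treewidth.

4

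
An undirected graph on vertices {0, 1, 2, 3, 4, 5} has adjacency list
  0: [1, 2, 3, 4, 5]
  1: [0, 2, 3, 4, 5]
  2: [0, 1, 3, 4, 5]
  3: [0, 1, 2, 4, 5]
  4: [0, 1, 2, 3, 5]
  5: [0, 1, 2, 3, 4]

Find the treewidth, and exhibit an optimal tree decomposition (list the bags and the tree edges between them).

With just one bag of size 6, the width is 6 − 1 = 5, so tw(G) ≤ 5. For the lower bound, the 6 vertices {0, 1, 2, 3, 4, 5} are pairwise adjacent, and any tree decomposition puts a clique entirely inside one bag — forcing width ≥ 5. The upper and lower bounds meet at 5, so that is the treewidth.

Treewidth 5.
One optimal decomposition is:
Bags: B1 = {0, 1, 2, 3, 4, 5}
Tree: (single bag)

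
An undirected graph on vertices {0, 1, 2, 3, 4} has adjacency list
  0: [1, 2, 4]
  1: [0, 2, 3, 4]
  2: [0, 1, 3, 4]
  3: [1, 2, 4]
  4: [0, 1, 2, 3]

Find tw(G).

A width-3 tree decomposition is:
Bags: B1 = {0, 1, 2, 4}  B2 = {1, 2, 3, 4}
Tree: B1–B2
The largest bag has 4 vertices, giving width 3; this decomposition certifies tw(G) ≤ 3. On the other hand G contains the 4-clique {0, 1, 2, 4}. A clique must lie in a single bag of any decomposition, so no decomposition can have width below 3. Therefore the treewidth is 3.

3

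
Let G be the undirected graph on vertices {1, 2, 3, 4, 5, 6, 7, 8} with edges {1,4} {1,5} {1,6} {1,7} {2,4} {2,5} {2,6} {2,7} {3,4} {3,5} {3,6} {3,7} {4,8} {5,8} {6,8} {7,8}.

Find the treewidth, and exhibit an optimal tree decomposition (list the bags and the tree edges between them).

Treewidth 4.
One such decomposition:
Bags: B1 = {2, 4, 5, 6, 7}  B2 = {4, 5, 6, 7, 8}  B3 = {1, 4, 5, 6, 7}  B4 = {3, 4, 5, 6, 7}
Tree: B1–B2, B2–B3, B3–B4

Every bag has size at most 5, so the width is 5 − 1 = 4 and tw(G) ≤ 4. For the lower bound: the 5 vertex sets {2,7}, {6,8}, {1,4}, {5}, {3} are disjoint, each induces a connected subgraph, and every pair is joined by at least one edge of G. Contracting each set to a single vertex therefore yields K_{5} as a minor, and since treewidth is minor-monotone, tw(G) ≥ tw(K_{5}) = 4. Combining the bounds, tw(G) = 4.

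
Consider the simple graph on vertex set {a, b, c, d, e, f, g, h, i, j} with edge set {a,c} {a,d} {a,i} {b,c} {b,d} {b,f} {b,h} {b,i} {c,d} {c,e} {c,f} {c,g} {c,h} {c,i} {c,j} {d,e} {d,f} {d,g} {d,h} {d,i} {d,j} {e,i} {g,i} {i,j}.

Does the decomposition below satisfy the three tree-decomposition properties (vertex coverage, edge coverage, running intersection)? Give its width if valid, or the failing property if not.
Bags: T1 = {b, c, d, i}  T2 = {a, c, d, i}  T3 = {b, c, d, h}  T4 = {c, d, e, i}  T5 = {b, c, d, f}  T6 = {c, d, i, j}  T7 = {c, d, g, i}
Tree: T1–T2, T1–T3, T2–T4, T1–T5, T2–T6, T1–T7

Every vertex of G appears in some bag (union = {a, b, c, d, e, f, g, h, i, j}); every edge is covered by a bag; and for each vertex v the set of bags containing v is connected in the bag tree. The decomposition is therefore valid. The largest bag has 4 vertices, so the width is 3.

Yes; width 3.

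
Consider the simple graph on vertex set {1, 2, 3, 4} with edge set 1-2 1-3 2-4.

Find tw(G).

A width-1 tree decomposition is:
Bags: B1 = {2, 4}  B2 = {1, 2}  B3 = {1, 3}
Tree: B1–B2, B2–B3
Every bag has size at most 2, so the width is 2 − 1 = 1 and tw(G) ≤ 1. Any graph with an edge has treewidth ≥ 1, and G has the edge 4–2. The upper and lower bounds meet at 1, so that is the treewidth.

1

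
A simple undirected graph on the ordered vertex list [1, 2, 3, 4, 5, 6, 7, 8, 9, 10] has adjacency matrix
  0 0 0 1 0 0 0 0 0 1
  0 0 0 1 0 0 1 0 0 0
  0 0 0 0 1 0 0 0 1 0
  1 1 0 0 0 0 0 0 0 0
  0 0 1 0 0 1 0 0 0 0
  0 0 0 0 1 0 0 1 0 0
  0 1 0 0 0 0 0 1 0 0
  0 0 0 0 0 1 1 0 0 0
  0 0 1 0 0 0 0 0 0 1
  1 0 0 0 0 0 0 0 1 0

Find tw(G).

A width-2 tree decomposition is:
Bags: B1 = {1, 2, 4}  B2 = {1, 2, 10}  B3 = {2, 9, 10}  B4 = {2, 3, 9}  B5 = {2, 3, 5}  B6 = {2, 5, 6}  B7 = {2, 6, 8}  B8 = {2, 7, 8}
Tree: B1–B2, B2–B3, B3–B4, B4–B5, B5–B6, B6–B7, B7–B8
Every bag has size at most 3, so the width is 3 − 1 = 2 and tw(G) ≤ 2. For the lower bound, G contains the cycle 2–4–1–10–9–3–5–6–8–7–2, so G is not a forest; only forests have treewidth ≤ 1, hence tw(G) ≥ 2. Combining the bounds, tw(G) = 2.

2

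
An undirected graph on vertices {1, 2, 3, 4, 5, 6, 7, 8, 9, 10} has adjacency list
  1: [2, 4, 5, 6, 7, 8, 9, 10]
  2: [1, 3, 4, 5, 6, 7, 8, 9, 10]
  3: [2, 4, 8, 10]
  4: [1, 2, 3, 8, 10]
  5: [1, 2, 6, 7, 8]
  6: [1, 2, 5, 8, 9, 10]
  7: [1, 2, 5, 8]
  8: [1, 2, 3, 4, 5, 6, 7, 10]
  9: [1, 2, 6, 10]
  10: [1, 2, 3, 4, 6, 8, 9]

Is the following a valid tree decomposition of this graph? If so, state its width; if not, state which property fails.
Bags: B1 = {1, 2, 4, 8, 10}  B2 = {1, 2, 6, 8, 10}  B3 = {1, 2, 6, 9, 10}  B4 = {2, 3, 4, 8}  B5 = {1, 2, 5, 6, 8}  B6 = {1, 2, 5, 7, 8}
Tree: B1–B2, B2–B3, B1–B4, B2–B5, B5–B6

No — edge (10,3) lies in no bag.

A tree decomposition must satisfy three properties: every vertex lies in some bag; for every edge, both endpoints lie together in some bag; and for every vertex, the bags containing it form a connected subtree. Here edge (10,3) lies in no bag, so the decomposition is invalid.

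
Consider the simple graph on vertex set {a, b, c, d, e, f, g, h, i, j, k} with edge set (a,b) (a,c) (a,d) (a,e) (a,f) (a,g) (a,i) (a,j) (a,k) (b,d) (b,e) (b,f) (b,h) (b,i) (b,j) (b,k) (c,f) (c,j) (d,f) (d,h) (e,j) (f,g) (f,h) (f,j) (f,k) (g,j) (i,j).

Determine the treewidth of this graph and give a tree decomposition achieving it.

Treewidth 3.
One such decomposition:
Bags: B1 = {a, b, e, j}  B2 = {a, b, f, j}  B3 = {a, b, i, j}  B4 = {a, c, f, j}  B5 = {a, b, f, k}  B6 = {a, b, d, f}  B7 = {a, f, g, j}  B8 = {b, d, f, h}
Tree: B1–B2, B1–B3, B2–B4, B2–B5, B5–B6, B4–B7, B6–B8

Each bag holds 4 vertices, so the decomposition has width 3, which upper-bounds the treewidth. On the other hand G contains the 4-clique {b, d, f, h}. A clique must lie in a single bag of any decomposition, so no decomposition can have width below 3. The upper and lower bounds meet at 3, so that is the treewidth.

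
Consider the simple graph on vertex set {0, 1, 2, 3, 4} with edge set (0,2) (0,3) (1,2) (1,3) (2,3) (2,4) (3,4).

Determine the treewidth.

A width-2 tree decomposition is:
Bags: B1 = {1, 2, 3}  B2 = {0, 2, 3}  B3 = {2, 3, 4}
Tree: B1–B2, B1–B3
Every bag has size at most 3, so the width is 3 − 1 = 2 and tw(G) ≤ 2. On the other hand G contains the 3-clique {0, 2, 3}. A clique must lie in a single bag of any decomposition, so no decomposition can have width below 2. Therefore the treewidth is 2.

2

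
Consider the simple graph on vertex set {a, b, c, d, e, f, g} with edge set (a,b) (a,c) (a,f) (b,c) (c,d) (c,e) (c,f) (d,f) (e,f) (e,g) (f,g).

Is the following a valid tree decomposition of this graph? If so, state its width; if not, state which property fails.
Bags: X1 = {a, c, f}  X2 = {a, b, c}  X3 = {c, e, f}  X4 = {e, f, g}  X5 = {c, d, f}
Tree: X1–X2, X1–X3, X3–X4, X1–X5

Yes; width 2.

Vertex coverage: the bags together contain {a, b, c, d, e, f, g}, the full vertex set. Edge coverage: each edge of G has both endpoints in at least one bag. Running intersection: for every vertex, the bags containing it form a connected subtree. All three properties hold, so this is a valid tree decomposition of width max|bag| − 1 = 2, and hence tw(G) ≤ 2.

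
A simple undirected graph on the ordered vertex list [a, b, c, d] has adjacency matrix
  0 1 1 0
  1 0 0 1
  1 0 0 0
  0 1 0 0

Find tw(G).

1

A width-1 tree decomposition is:
Bags: B1 = {a, b}  B2 = {a, c}  B3 = {b, d}
Tree: B1–B2, B1–B3
The largest bag has 2 vertices, giving width 1; this decomposition certifies tw(G) ≤ 1. Since G has at least one edge (e.g. b–a), it is not an edgeless graph, so tw(G) ≥ 1. Hence tw(G) = 1 exactly.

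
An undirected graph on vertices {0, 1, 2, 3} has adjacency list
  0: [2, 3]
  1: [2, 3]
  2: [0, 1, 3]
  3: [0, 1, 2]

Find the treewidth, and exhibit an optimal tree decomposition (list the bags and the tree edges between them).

Treewidth 2.
Bags: B1 = {1, 2, 3}  B2 = {0, 2, 3}
Tree: B1–B2

The largest bag has 3 vertices, giving width 2; this decomposition certifies tw(G) ≤ 2. Conversely, {0, 2, 3} is a clique of size 3, and the vertices of any clique must share a bag in every tree decomposition; so some bag has ≥ 3 vertices and tw(G) ≥ 2. Therefore the treewidth is 2.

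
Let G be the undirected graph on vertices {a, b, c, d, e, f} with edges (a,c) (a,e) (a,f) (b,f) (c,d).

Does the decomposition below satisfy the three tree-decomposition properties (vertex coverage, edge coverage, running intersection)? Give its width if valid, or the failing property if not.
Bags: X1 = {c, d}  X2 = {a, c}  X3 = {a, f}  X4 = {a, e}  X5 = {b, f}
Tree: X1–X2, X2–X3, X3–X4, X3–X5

Checking the three conditions: (i) the bags cover all of {a, b, c, d, e, f}; (ii) for each edge, some bag contains both endpoints; (iii) the bags containing any fixed vertex form a subtree. All hold, so the decomposition is valid with width 2 − 1 = 1.

Yes; width 1.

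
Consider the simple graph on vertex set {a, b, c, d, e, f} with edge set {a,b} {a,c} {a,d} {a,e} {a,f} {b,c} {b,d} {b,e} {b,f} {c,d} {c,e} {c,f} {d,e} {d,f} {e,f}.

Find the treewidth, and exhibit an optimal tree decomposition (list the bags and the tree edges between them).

Treewidth 5.
Bags: B1 = {a, b, c, d, e, f}
Tree: (single bag)

With just one bag of size 6, the width is 6 − 1 = 5, so tw(G) ≤ 5. Conversely, {a, b, c, d, e, f} is a clique of size 6, and the vertices of any clique must share a bag in every tree decomposition; so some bag has ≥ 6 vertices and tw(G) ≥ 5. Combining the bounds, tw(G) = 5.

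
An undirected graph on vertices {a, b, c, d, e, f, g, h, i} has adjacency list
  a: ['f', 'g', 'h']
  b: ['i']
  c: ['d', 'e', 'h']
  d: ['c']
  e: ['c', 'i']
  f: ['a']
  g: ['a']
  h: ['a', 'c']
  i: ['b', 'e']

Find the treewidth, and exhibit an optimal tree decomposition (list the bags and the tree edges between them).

The largest bag has 2 vertices, giving width 1; this decomposition certifies tw(G) ≤ 1. Any graph with an edge has treewidth ≥ 1, and G has the edge h–c. Therefore the treewidth is 1.

Treewidth 1.
One optimal decomposition is:
Bags: B1 = {c, h}  B2 = {a, h}  B3 = {a, f}  B4 = {a, g}  B5 = {c, e}  B6 = {e, i}  B7 = {c, d}  B8 = {b, i}
Tree: B1–B2, B2–B3, B3–B4, B1–B5, B5–B6, B1–B7, B6–B8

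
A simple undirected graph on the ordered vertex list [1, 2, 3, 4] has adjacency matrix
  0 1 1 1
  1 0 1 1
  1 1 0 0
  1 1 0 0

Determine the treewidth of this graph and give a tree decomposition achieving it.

Each bag holds 3 vertices, so the decomposition has width 2, which upper-bounds the treewidth. For the lower bound, the 3 vertices {1, 2, 3} are pairwise adjacent, and any tree decomposition puts a clique entirely inside one bag — forcing width ≥ 2. Combining the bounds, tw(G) = 2.

Treewidth 2.
One optimal decomposition is:
Bags: B1 = {1, 2, 4}  B2 = {1, 2, 3}
Tree: B1–B2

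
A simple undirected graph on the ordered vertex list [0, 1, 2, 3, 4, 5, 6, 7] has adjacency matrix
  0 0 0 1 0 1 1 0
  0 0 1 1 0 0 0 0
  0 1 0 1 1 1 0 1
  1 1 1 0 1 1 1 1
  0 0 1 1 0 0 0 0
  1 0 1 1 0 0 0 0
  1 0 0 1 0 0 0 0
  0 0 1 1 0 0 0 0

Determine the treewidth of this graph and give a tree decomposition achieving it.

Treewidth 2.
One such decomposition:
Bags: B1 = {0, 3, 5}  B2 = {2, 3, 5}  B3 = {0, 3, 6}  B4 = {1, 2, 3}  B5 = {2, 3, 7}  B6 = {2, 3, 4}
Tree: B1–B2, B1–B3, B2–B4, B2–B5, B5–B6

The largest bag has 3 vertices, giving width 2; this decomposition certifies tw(G) ≤ 2. On the other hand G contains the 3-clique {0, 3, 5}. A clique must lie in a single bag of any decomposition, so no decomposition can have width below 2. The upper and lower bounds meet at 2, so that is the treewidth.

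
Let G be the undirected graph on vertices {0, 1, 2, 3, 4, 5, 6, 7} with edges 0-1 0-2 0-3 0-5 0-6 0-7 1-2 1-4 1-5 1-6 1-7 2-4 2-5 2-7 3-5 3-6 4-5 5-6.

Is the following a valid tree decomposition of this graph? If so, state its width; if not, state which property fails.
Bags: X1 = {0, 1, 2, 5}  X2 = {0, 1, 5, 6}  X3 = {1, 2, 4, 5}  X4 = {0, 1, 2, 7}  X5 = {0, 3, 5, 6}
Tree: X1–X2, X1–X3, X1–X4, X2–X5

Yes; width 3.

Vertex coverage: the bags together contain {0, 1, 2, 3, 4, 5, 6, 7}, the full vertex set. Edge coverage: each edge of G has both endpoints in at least one bag. Running intersection: for every vertex, the bags containing it form a connected subtree. All three properties hold, so this is a valid tree decomposition of width max|bag| − 1 = 3, and hence tw(G) ≤ 3.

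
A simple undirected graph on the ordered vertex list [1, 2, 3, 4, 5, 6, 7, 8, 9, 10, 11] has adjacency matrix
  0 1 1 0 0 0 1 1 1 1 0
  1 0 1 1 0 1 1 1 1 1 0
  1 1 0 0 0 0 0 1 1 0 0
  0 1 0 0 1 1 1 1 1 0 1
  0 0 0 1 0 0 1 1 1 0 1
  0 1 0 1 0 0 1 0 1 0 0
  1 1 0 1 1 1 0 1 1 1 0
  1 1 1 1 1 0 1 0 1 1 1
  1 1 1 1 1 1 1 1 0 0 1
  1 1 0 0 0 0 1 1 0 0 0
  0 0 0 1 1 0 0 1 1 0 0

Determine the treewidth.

4

A width-4 tree decomposition is:
Bags: B1 = {2, 4, 7, 8, 9}  B2 = {2, 4, 6, 7, 9}  B3 = {4, 5, 7, 8, 9}  B4 = {1, 2, 7, 8, 9}  B5 = {4, 5, 8, 9, 11}  B6 = {1, 2, 3, 8, 9}  B7 = {1, 2, 7, 8, 10}
Tree: B1–B2, B1–B3, B1–B4, B3–B5, B4–B6, B4–B7
The largest bag has 5 vertices, giving width 4; this decomposition certifies tw(G) ≤ 4. Conversely, {1, 2, 3, 8, 9} is a clique of size 5, and the vertices of any clique must share a bag in every tree decomposition; so some bag has ≥ 5 vertices and tw(G) ≥ 4. Therefore the treewidth is 4.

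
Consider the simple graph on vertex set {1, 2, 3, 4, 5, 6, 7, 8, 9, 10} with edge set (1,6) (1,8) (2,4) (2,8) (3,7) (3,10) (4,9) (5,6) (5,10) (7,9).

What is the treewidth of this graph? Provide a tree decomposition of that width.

The largest bag has 3 vertices, giving width 2; this decomposition certifies tw(G) ≤ 2. The edges 8–2–4–9–7–3–10–5–6–1–8 form a cycle, so G is not a tree and its treewidth is at least 2. Hence tw(G) = 2 exactly.

Treewidth 2.
Bags: B1 = {2, 4, 8}  B2 = {4, 8, 9}  B3 = {7, 8, 9}  B4 = {3, 7, 8}  B5 = {3, 8, 10}  B6 = {5, 8, 10}  B7 = {5, 6, 8}  B8 = {1, 6, 8}
Tree: B1–B2, B2–B3, B3–B4, B4–B5, B5–B6, B6–B7, B7–B8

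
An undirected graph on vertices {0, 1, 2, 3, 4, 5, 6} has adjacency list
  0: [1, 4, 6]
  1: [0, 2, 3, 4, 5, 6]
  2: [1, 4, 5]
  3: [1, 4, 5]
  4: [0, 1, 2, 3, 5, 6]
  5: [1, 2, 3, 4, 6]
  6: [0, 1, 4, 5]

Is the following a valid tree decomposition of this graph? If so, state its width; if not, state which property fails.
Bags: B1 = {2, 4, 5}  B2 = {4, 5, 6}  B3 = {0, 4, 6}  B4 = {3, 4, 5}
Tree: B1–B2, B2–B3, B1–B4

A tree decomposition must satisfy three properties: every vertex lies in some bag; for every edge, both endpoints lie together in some bag; and for every vertex, the bags containing it form a connected subtree. Here vertex 1 appears in no bag, so the decomposition is invalid.

No — vertex 1 appears in no bag.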